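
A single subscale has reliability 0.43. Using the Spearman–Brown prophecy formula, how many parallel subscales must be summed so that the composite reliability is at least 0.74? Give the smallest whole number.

4

k ≥ ρ*(1−ρ₁)/(ρ₁(1−ρ*)) = 0.74·0.57 / (0.43·0.26) = 3.773.
Smallest integer k = 4.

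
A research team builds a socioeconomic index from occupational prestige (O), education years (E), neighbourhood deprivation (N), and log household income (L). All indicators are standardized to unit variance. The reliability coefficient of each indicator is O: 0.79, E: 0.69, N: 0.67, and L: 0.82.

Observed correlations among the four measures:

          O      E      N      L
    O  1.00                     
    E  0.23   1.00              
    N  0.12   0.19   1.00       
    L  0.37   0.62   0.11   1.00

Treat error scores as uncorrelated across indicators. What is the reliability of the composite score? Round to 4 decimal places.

Var(O+E+N+L) = 4 + 2·[0.23 + 0.12 + 0.37 + 0.19 + 0.62 + 0.11] = 4 + 3.28 = 7.28.
Under uncorrelated errors the observed covariances equal the true-score covariances, so only the own-variance terms attenuate.
True-score variance = [0.79 + 0.69 + 0.67 + 0.82] + 3.28 = 2.97 + 3.28 = 6.25.
Reliability = 6.25 / 7.28 = 0.8585.

0.8585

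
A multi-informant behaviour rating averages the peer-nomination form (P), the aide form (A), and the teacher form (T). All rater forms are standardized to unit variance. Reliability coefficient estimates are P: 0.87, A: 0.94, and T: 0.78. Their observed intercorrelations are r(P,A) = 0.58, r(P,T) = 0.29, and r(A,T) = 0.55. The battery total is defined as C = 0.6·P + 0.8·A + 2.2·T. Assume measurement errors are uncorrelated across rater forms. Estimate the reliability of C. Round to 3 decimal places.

Var(C) = 0.6² + 0.8² + 2.2² + 2·[0.48·0.58 + 1.32·0.29 + 1.76·0.55] = 5.84 + 3.2584 = 9.0984.
Because errors are independent across components, Cov(Tᵢ,Tⱼ) = Cov(Xᵢ,Xⱼ); the off-diagonal part of the true-score variance is the same as above.
True-score variance = [0.6²·0.87 + 0.8²·0.94 + 2.2²·0.78] + 3.2584 = 4.69 + 3.2584 = 7.9484.
Reliability = 7.9484 / 9.0984 = 0.874.

0.874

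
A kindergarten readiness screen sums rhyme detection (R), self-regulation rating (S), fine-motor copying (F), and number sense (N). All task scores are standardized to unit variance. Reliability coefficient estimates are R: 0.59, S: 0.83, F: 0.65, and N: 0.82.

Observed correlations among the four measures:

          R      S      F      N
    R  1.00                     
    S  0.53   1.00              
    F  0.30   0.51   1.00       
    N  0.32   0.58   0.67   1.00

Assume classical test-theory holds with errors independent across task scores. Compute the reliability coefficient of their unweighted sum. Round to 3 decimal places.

Var(R+S+F+N) = 4 + 2·[0.53 + 0.30 + 0.32 + 0.51 + 0.58 + 0.67] = 4 + 5.82 = 9.82.
With uncorrelated errors the cross-covariances are all true-score covariance, so they carry over unchanged; only the diagonal terms shrink to ρᵢσᵢ².
True-score variance = [0.59 + 0.83 + 0.65 + 0.82] + 5.82 = 2.89 + 5.82 = 8.71.
Reliability = 8.71 / 9.82 = 0.887.

0.887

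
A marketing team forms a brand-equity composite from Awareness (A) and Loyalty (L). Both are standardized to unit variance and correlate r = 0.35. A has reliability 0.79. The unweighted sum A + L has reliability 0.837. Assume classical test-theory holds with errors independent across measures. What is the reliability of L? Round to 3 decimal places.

0.770

Var(A+L) = 2 + 2·0.35 = 2.700.
True-score variance = ρ_A + ρ_L + 2·0.35, so 0.837 = (0.79 + ρ_L + 0.70) / 2.700.
ρ_L = 0.837·2.700 − 0.79 − 0.70 = 0.770.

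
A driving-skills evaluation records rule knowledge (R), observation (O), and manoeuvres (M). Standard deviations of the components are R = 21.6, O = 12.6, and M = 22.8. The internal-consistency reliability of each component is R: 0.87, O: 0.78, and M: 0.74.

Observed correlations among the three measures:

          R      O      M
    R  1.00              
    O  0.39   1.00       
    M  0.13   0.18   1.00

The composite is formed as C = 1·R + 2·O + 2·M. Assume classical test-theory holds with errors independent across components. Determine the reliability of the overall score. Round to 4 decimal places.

Var(C) = 21.6² + 2²·12.6² + 2²·22.8² + 2·[2·21.6·12.6·0.39 + 2·21.6·22.8·0.13 + 4·12.6·22.8·0.18] = 3180.96 + 1094.34 = 4275.3.
Because errors are independent across components, Cov(Tᵢ,Tⱼ) = Cov(Xᵢ,Xⱼ); the off-diagonal part of the true-score variance is the same as above.
True-score variance = [21.6²·0.87 + 2²·12.6²·0.78 + 2²·22.8²·0.74] + 1094.34 = 2439.96 + 1094.34 = 3534.31.
Reliability = 3534.31 / 4275.3 = 0.8267.

0.8267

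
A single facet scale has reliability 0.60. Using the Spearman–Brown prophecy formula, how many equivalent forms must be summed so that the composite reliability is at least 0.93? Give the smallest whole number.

k ≥ ρ*(1−ρ₁)/(ρ₁(1−ρ*)) = 0.93·0.40 / (0.60·0.07) = 8.857.
Smallest integer k = 9.

9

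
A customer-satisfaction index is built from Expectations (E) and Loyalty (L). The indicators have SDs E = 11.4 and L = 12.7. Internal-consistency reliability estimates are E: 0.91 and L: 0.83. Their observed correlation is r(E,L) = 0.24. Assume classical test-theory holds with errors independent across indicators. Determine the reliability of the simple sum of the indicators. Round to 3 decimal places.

0.892

Var(E+L) = 11.4² + 12.7² + 2·[11.4·12.7·0.24] = 291.25 + 69.4944 = 360.744.
With uncorrelated errors the cross-covariances are all true-score covariance, so they carry over unchanged; only the diagonal terms shrink to ρᵢσᵢ².
True-score variance = [11.4²·0.91 + 12.7²·0.83] + 69.4944 = 252.134 + 69.4944 = 321.629.
Reliability = 321.629 / 360.744 = 0.892.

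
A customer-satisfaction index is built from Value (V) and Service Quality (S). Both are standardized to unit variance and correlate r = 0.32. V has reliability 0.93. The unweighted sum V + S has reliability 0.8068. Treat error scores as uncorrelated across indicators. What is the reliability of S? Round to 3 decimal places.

0.560

Var(V+S) = 2 + 2·0.32 = 2.640.
True-score variance = ρ_V + ρ_S + 2·0.32, so 0.8068 = (0.93 + ρ_S + 0.64) / 2.640.
ρ_S = 0.8068·2.640 − 0.93 − 0.64 = 0.560.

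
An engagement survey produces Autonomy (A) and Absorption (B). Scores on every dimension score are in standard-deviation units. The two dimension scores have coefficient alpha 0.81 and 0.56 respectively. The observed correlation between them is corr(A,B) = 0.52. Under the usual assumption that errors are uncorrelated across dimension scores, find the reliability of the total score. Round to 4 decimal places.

0.7928

Var(A+B) = 2 + 2·[0.52] = 2 + 1.04 = 3.04.
Under uncorrelated errors the observed covariances equal the true-score covariances, so only the own-variance terms attenuate.
True-score variance = [0.81 + 0.56] + 1.04 = 1.37 + 1.04 = 2.41.
Reliability = 2.41 / 3.04 = 0.7928.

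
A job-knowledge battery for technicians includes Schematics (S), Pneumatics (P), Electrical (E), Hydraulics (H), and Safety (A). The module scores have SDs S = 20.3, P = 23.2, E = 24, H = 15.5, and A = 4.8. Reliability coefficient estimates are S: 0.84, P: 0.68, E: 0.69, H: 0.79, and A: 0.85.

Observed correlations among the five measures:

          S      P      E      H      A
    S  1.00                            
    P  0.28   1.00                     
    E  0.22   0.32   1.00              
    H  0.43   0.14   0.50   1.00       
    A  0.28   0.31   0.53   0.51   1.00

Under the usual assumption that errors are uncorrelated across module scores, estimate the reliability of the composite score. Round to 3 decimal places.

0.872

Var(S+P+E+H+A) = 20.3² + 23.2² + 24² + 15.5² + 4.8² + 2·[20.3·23.2·0.28 + 20.3·24·0.22 + 20.3·15.5·0.43 + 20.3·4.8·0.28 + 23.2·24·0.32 + 23.2·15.5·0.14 + 23.2·4.8·0.31 + 24·15.5·0.50 + 24·4.8·0.53 + 15.5·4.8·0.51] = 1789.62 + 1899.35 = 3688.97.
Because errors are independent across components, Cov(Tᵢ,Tⱼ) = Cov(Xᵢ,Xⱼ); the off-diagonal part of the true-score variance is the same as above.
True-score variance = [20.3²·0.84 + 23.2²·0.68 + 24²·0.69 + 15.5²·0.79 + 4.8²·0.85] + 1899.35 = 1318.98 + 1899.35 = 3218.33.
Reliability = 3218.33 / 3688.97 = 0.872.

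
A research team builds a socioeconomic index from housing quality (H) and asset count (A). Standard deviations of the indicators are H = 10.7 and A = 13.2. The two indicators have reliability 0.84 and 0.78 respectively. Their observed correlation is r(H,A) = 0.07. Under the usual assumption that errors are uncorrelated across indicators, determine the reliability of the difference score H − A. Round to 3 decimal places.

0.789

Var(H−A) = 10.7² + 13.2² − 2·10.7·13.2·0.07 = 288.73 − 19.7736 = 268.956.
With uncorrelated errors the cross-covariances are all true-score covariance, so they carry over unchanged; only the diagonal terms shrink to ρᵢσᵢ².
True-score variance = [10.7²·0.84 + 13.2²·0.78] − 19.7736 = 232.079 − 19.7736 = 212.305.
Reliability = 212.305 / 268.956 = 0.789.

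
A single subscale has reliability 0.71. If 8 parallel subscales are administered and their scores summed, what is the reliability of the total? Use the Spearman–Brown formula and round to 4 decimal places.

0.9514

ρ_k = kρ / (1 + (k−1)ρ) = 8·0.71 / (1 + 7·0.71) = 5.680 / 5.970 = 0.9514.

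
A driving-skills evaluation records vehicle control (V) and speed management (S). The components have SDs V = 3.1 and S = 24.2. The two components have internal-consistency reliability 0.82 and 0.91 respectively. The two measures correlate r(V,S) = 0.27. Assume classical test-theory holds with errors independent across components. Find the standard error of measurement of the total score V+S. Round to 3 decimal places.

Var(total) = 595.25 + 40.5108 = 635.761.
True-score variance = 540.813 + 40.5108 = 581.323, so reliability = 0.9144.
Error variance = 635.761 − 581.323 = 54.4374; SEM = √54.4374 = 7.378.

7.378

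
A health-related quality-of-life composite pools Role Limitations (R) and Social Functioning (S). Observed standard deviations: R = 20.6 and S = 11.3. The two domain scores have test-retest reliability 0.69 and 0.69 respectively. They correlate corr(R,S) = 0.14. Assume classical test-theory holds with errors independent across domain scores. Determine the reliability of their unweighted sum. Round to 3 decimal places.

0.723

Var(R+S) = 20.6² + 11.3² + 2·[20.6·11.3·0.14] = 552.05 + 65.1784 = 617.228.
Under uncorrelated errors the observed covariances equal the true-score covariances, so only the own-variance terms attenuate.
True-score variance = [20.6²·0.69 + 11.3²·0.69] + 65.1784 = 380.914 + 65.1784 = 446.093.
Reliability = 446.093 / 617.228 = 0.723.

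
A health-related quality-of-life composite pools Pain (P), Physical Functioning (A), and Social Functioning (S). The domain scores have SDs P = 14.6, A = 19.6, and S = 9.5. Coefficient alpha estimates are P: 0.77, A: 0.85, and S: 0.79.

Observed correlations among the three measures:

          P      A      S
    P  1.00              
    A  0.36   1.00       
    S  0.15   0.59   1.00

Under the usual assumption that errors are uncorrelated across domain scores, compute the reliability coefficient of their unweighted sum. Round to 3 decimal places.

Var(P+A+S) = 14.6² + 19.6² + 9.5² + 2·[14.6·19.6·0.36 + 14.6·9.5·0.15 + 19.6·9.5·0.59] = 687.57 + 467.361 = 1154.93.
Under uncorrelated errors the observed covariances equal the true-score covariances, so only the own-variance terms attenuate.
True-score variance = [14.6²·0.77 + 19.6²·0.85 + 9.5²·0.79] + 467.361 = 561.967 + 467.361 = 1029.33.
Reliability = 1029.33 / 1154.93 = 0.891.

0.891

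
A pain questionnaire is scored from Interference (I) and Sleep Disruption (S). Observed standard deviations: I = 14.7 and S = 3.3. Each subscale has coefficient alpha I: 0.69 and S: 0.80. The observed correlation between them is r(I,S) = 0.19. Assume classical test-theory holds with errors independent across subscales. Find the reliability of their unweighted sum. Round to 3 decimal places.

0.718

Var(I+S) = 14.7² + 3.3² + 2·[14.7·3.3·0.19] = 226.98 + 18.4338 = 245.414.
Under uncorrelated errors the observed covariances equal the true-score covariances, so only the own-variance terms attenuate.
True-score variance = [14.7²·0.69 + 3.3²·0.80] + 18.4338 = 157.814 + 18.4338 = 176.248.
Reliability = 176.248 / 245.414 = 0.718.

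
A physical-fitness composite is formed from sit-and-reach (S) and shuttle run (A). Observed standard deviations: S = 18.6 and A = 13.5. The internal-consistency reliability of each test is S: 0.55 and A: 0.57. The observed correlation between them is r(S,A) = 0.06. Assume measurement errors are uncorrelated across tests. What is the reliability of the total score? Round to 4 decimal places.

0.5808

Var(S+A) = 18.6² + 13.5² + 2·[18.6·13.5·0.06] = 528.21 + 30.132 = 558.342.
Because errors are independent across components, Cov(Tᵢ,Tⱼ) = Cov(Xᵢ,Xⱼ); the off-diagonal part of the true-score variance is the same as above.
True-score variance = [18.6²·0.55 + 13.5²·0.57] + 30.132 = 294.161 + 30.132 = 324.293.
Reliability = 324.293 / 558.342 = 0.5808.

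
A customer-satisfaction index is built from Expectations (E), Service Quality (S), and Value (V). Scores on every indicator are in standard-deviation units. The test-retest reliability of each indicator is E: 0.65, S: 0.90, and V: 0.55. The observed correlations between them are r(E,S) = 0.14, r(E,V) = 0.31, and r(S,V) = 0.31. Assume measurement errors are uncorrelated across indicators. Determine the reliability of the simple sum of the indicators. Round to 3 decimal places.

Var(E+S+V) = 3 + 2·[0.14 + 0.31 + 0.31] = 3 + 1.52 = 4.52.
Because errors are independent across components, Cov(Tᵢ,Tⱼ) = Cov(Xᵢ,Xⱼ); the off-diagonal part of the true-score variance is the same as above.
True-score variance = [0.65 + 0.90 + 0.55] + 1.52 = 2.1 + 1.52 = 3.62.
Reliability = 3.62 / 4.52 = 0.801.

0.801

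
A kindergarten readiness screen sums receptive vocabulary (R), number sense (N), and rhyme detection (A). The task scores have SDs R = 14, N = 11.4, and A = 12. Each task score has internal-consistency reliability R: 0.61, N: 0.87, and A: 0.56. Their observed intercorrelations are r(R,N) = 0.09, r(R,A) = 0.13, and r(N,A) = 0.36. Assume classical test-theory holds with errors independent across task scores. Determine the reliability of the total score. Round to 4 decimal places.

0.7555

Var(R+N+A) = 14² + 11.4² + 12² + 2·[14·11.4·0.09 + 14·12·0.13 + 11.4·12·0.36] = 469.96 + 170.904 = 640.864.
Because errors are independent across components, Cov(Tᵢ,Tⱼ) = Cov(Xᵢ,Xⱼ); the off-diagonal part of the true-score variance is the same as above.
True-score variance = [14²·0.61 + 11.4²·0.87 + 12²·0.56] + 170.904 = 313.265 + 170.904 = 484.169.
Reliability = 484.169 / 640.864 = 0.7555.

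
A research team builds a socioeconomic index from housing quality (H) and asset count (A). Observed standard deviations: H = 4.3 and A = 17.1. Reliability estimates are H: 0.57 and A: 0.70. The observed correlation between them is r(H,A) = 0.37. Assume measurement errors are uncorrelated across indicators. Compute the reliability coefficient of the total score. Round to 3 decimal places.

Var(H+A) = 4.3² + 17.1² + 2·[4.3·17.1·0.37] = 310.9 + 54.4122 = 365.312.
Under uncorrelated errors the observed covariances equal the true-score covariances, so only the own-variance terms attenuate.
True-score variance = [4.3²·0.57 + 17.1²·0.70] + 54.4122 = 215.226 + 54.4122 = 269.639.
Reliability = 269.639 / 365.312 = 0.738.

0.738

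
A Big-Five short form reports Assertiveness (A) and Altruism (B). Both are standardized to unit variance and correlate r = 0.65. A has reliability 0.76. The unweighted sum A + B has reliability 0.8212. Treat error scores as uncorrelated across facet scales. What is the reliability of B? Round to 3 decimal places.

Var(A+B) = 2 + 2·0.65 = 3.300.
True-score variance = ρ_A + ρ_B + 2·0.65, so 0.8212 = (0.76 + ρ_B + 1.30) / 3.300.
ρ_B = 0.8212·3.300 − 0.76 − 1.30 = 0.650.

0.650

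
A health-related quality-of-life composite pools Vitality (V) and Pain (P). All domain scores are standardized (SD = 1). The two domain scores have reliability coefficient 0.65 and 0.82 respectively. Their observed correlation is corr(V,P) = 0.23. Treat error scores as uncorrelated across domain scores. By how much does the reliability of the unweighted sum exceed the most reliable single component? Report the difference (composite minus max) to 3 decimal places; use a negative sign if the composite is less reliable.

Var(sum) = 2 + 0.46 = 2.46; true-score variance = 1.47 + 0.46 = 1.93; composite reliability = 0.7846.
Max component reliability = 0.8200.
Difference = 0.7846 − 0.8200 = -0.035.

-0.035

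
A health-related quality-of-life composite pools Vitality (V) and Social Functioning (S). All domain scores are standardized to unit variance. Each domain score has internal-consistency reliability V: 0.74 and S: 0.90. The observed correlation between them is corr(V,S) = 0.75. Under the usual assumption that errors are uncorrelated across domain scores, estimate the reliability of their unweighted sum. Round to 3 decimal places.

0.897

Var(V+S) = 2 + 2·[0.75] = 2 + 1.5 = 3.5.
Because errors are independent across components, Cov(Tᵢ,Tⱼ) = Cov(Xᵢ,Xⱼ); the off-diagonal part of the true-score variance is the same as above.
True-score variance = [0.74 + 0.90] + 1.5 = 1.64 + 1.5 = 3.14.
Reliability = 3.14 / 3.5 = 0.897.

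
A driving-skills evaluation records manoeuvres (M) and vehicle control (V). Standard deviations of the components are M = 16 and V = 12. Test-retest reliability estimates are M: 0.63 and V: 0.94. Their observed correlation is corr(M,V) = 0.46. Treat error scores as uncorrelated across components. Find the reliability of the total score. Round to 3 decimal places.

0.821

Var(M+V) = 16² + 12² + 2·[16·12·0.46] = 400 + 176.64 = 576.64.
With uncorrelated errors the cross-covariances are all true-score covariance, so they carry over unchanged; only the diagonal terms shrink to ρᵢσᵢ².
True-score variance = [16²·0.63 + 12²·0.94] + 176.64 = 296.64 + 176.64 = 473.28.
Reliability = 473.28 / 576.64 = 0.821.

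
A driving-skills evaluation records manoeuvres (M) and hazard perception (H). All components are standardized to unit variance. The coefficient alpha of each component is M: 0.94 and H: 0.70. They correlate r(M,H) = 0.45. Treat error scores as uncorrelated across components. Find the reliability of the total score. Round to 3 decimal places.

0.876

Var(M+H) = 2 + 2·[0.45] = 2 + 0.9 = 2.9.
Because errors are independent across components, Cov(Tᵢ,Tⱼ) = Cov(Xᵢ,Xⱼ); the off-diagonal part of the true-score variance is the same as above.
True-score variance = [0.94 + 0.70] + 0.9 = 1.64 + 0.9 = 2.54.
Reliability = 2.54 / 2.9 = 0.876.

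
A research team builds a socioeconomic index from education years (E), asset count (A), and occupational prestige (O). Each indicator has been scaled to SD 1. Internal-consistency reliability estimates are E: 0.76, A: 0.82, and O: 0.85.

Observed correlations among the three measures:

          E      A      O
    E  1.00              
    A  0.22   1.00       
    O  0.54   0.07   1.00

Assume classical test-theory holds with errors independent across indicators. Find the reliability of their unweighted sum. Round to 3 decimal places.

Var(E+A+O) = 3 + 2·[0.22 + 0.54 + 0.07] = 3 + 1.66 = 4.66.
With uncorrelated errors the cross-covariances are all true-score covariance, so they carry over unchanged; only the diagonal terms shrink to ρᵢσᵢ².
True-score variance = [0.76 + 0.82 + 0.85] + 1.66 = 2.43 + 1.66 = 4.09.
Reliability = 4.09 / 4.66 = 0.878.

0.878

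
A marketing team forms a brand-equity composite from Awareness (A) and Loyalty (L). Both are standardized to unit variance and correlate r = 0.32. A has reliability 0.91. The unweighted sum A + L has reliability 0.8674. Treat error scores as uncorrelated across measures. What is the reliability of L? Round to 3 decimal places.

Var(A+L) = 2 + 2·0.32 = 2.640.
True-score variance = ρ_A + ρ_L + 2·0.32, so 0.8674 = (0.91 + ρ_L + 0.64) / 2.640.
ρ_L = 0.8674·2.640 − 0.91 − 0.64 = 0.740.

0.740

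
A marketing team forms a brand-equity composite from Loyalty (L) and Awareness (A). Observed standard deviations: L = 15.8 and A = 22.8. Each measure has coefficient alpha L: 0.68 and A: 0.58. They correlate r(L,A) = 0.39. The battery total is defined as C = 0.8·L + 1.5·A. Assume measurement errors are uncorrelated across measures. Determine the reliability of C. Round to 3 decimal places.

Var(C) = 0.8²·15.8² + 1.5²·22.8² + 2·[1.2·15.8·22.8·0.39] = 1329.41 + 337.185 = 1666.59.
Because errors are independent across components, Cov(Tᵢ,Tⱼ) = Cov(Xᵢ,Xⱼ); the off-diagonal part of the true-score variance is the same as above.
True-score variance = [0.8²·15.8²·0.68 + 1.5²·22.8²·0.58] + 337.185 = 787.035 + 337.185 = 1124.22.
Reliability = 1124.22 / 1666.59 = 0.675.

0.675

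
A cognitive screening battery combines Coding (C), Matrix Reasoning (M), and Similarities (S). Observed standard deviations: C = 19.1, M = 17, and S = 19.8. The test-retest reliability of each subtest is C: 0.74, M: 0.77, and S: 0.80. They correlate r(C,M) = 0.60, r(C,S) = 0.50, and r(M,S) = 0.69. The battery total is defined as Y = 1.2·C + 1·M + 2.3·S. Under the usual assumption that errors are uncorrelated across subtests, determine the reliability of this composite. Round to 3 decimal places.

Var(Y) = 1.2²·19.1² + 17² + 2.3²·19.8² + 2·[1.2·19.1·17·0.60 + 2.76·19.1·19.8·0.50 + 2.3·17·19.8·0.69] = 2888.22 + 2579.71 = 5467.93.
With uncorrelated errors the cross-covariances are all true-score covariance, so they carry over unchanged; only the diagonal terms shrink to ρᵢσᵢ².
True-score variance = [1.2²·19.1²·0.74 + 17²·0.77 + 2.3²·19.8²·0.80] + 2579.71 = 2270.38 + 2579.71 = 4850.1.
Reliability = 4850.1 / 5467.93 = 0.887.

0.887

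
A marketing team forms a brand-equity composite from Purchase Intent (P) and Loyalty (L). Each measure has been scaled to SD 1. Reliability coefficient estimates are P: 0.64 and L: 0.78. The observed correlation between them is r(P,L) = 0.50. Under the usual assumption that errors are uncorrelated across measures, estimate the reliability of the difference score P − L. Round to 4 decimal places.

0.4200

Var(P−L) = 1 + 1 − 2·0.50 = 2 − 1 = 1.
With uncorrelated errors the cross-covariances are all true-score covariance, so they carry over unchanged; only the diagonal terms shrink to ρᵢσᵢ².
True-score variance = [0.64 + 0.78] − 1 = 1.42 − 1 = 0.42.
Reliability = 0.42 / 1 = 0.4200.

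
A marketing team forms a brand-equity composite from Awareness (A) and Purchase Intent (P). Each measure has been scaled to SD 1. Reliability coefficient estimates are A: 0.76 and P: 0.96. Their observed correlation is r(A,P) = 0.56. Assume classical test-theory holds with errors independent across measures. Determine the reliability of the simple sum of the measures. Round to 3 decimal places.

Var(A+P) = 2 + 2·[0.56] = 2 + 1.12 = 3.12.
Under uncorrelated errors the observed covariances equal the true-score covariances, so only the own-variance terms attenuate.
True-score variance = [0.76 + 0.96] + 1.12 = 1.72 + 1.12 = 2.84.
Reliability = 2.84 / 3.12 = 0.910.

0.910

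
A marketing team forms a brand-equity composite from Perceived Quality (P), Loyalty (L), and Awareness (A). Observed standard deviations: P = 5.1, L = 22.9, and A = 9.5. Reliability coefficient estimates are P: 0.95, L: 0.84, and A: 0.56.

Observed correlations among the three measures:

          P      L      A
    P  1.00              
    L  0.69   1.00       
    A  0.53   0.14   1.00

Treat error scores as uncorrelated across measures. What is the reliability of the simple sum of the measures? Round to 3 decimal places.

0.863

Var(P+L+A) = 5.1² + 22.9² + 9.5² + 2·[5.1·22.9·0.69 + 5.1·9.5·0.53 + 22.9·9.5·0.14] = 640.67 + 273.441 = 914.111.
Under uncorrelated errors the observed covariances equal the true-score covariances, so only the own-variance terms attenuate.
True-score variance = [5.1²·0.95 + 22.9²·0.84 + 9.5²·0.56] + 273.441 = 515.754 + 273.441 = 789.195.
Reliability = 789.195 / 914.111 = 0.863.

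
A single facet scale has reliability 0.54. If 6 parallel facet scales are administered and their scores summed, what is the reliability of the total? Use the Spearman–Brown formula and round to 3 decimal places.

0.876

ρ_k = kρ / (1 + (k−1)ρ) = 6·0.54 / (1 + 5·0.54) = 3.240 / 3.700 = 0.876.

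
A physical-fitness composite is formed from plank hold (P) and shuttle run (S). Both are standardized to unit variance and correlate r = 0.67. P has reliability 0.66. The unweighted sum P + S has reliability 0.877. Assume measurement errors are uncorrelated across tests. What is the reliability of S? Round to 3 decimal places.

Var(P+S) = 2 + 2·0.67 = 3.340.
True-score variance = ρ_P + ρ_S + 2·0.67, so 0.877 = (0.66 + ρ_S + 1.34) / 3.340.
ρ_S = 0.877·3.340 − 0.66 − 1.34 = 0.929.

0.929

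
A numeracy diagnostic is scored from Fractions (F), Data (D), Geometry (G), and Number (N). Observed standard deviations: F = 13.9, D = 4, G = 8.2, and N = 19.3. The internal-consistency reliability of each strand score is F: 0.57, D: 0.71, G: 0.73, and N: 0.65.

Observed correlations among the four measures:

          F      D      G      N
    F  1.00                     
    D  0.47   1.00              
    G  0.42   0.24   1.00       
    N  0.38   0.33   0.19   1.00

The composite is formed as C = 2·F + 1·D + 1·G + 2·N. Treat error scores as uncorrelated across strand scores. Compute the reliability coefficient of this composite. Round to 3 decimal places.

Var(C) = 2²·13.9² + 4² + 8.2² + 2²·19.3² + 2·[2·13.9·4·0.47 + 2·13.9·8.2·0.42 + 4·13.9·19.3·0.38 + 4·8.2·0.24 + 2·4·19.3·0.33 + 2·8.2·19.3·0.19] = 2346.04 + 1349.48 = 3695.52.
With uncorrelated errors the cross-covariances are all true-score covariance, so they carry over unchanged; only the diagonal terms shrink to ρᵢσᵢ².
True-score variance = [2²·13.9²·0.57 + 4²·0.71 + 8.2²·0.73 + 2²·19.3²·0.65] + 1349.48 = 1469.44 + 1349.48 = 2818.92.
Reliability = 2818.92 / 3695.52 = 0.763.

0.763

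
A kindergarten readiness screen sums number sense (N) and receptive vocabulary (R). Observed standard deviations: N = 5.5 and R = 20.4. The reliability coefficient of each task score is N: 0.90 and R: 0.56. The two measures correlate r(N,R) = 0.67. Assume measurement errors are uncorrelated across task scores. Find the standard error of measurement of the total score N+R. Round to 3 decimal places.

13.643

Var(total) = 446.41 + 150.348 = 596.758.
True-score variance = 260.275 + 150.348 = 410.623, so reliability = 0.6881.
Error variance = 596.758 − 410.623 = 186.135; SEM = √186.135 = 13.643.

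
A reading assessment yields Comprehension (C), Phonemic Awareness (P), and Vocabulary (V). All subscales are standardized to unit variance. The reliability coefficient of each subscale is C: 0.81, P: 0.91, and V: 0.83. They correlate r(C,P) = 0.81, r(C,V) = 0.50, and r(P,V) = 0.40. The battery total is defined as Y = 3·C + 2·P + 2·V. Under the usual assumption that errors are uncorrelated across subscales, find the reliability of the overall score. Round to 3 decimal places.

Var(Y) = 3² + 2² + 2² + 2·[6·0.81 + 6·0.50 + 4·0.40] = 17 + 18.92 = 35.92.
With uncorrelated errors the cross-covariances are all true-score covariance, so they carry over unchanged; only the diagonal terms shrink to ρᵢσᵢ².
True-score variance = [3²·0.81 + 2²·0.91 + 2²·0.83] + 18.92 = 14.25 + 18.92 = 33.17.
Reliability = 33.17 / 35.92 = 0.923.

0.923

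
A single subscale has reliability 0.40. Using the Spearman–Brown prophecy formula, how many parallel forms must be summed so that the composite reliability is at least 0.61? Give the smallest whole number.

k ≥ ρ*(1−ρ₁)/(ρ₁(1−ρ*)) = 0.61·0.60 / (0.40·0.39) = 2.346.
Smallest integer k = 3.

3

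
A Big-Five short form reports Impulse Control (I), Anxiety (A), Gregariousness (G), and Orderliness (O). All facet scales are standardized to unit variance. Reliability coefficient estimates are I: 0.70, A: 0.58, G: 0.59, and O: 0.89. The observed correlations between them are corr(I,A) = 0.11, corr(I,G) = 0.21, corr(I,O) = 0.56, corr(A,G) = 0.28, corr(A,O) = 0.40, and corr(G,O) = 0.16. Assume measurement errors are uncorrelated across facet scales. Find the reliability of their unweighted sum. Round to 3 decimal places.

0.833

Var(I+A+G+O) = 4 + 2·[0.11 + 0.21 + 0.56 + 0.28 + 0.40 + 0.16] = 4 + 3.44 = 7.44.
Because errors are independent across components, Cov(Tᵢ,Tⱼ) = Cov(Xᵢ,Xⱼ); the off-diagonal part of the true-score variance is the same as above.
True-score variance = [0.70 + 0.58 + 0.59 + 0.89] + 3.44 = 2.76 + 3.44 = 6.2.
Reliability = 6.2 / 7.44 = 0.833.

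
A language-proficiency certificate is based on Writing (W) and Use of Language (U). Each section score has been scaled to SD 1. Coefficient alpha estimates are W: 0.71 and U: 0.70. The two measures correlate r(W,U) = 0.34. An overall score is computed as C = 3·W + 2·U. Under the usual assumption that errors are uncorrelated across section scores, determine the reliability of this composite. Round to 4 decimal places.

0.7769

Var(C) = 3² + 2² + 2·[6·0.34] = 13 + 4.08 = 17.08.
Under uncorrelated errors the observed covariances equal the true-score covariances, so only the own-variance terms attenuate.
True-score variance = [3²·0.71 + 2²·0.70] + 4.08 = 9.19 + 4.08 = 13.27.
Reliability = 13.27 / 17.08 = 0.7769.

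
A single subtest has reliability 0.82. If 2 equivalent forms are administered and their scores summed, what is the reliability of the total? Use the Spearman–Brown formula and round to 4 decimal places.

0.9011

ρ_k = kρ / (1 + (k−1)ρ) = 2·0.82 / (1 + 1·0.82) = 1.640 / 1.820 = 0.9011.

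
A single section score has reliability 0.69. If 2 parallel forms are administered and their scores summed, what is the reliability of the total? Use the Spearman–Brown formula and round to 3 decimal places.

0.817

ρ_k = kρ / (1 + (k−1)ρ) = 2·0.69 / (1 + 1·0.69) = 1.380 / 1.690 = 0.817.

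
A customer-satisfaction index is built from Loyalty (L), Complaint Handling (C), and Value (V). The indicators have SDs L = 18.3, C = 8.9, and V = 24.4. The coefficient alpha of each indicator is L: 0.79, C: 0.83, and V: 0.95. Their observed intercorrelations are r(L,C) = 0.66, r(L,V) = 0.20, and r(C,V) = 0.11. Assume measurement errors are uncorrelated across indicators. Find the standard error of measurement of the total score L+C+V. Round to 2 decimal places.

Var(total) = 1009.46 + 441.372 = 1450.83.
True-score variance = 895.899 + 441.372 = 1337.27, so reliability = 0.9217.
Error variance = 1450.83 − 1337.27 = 113.561; SEM = √113.561 = 10.66.

10.66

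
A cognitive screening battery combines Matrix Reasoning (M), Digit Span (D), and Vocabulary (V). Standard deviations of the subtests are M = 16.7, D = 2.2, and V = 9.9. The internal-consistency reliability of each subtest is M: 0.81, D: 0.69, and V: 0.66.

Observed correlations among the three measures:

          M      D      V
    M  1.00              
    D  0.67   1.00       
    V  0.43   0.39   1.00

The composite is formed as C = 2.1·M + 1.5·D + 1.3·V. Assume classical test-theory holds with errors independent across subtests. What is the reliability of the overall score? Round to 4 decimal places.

Var(C) = 2.1²·16.7² + 1.5²·2.2² + 1.3²·9.9² + 2·[3.15·16.7·2.2·0.67 + 2.73·16.7·9.9·0.43 + 1.95·2.2·9.9·0.39] = 1406.43 + 576.369 = 1982.8.
Under uncorrelated errors the observed covariances equal the true-score covariances, so only the own-variance terms attenuate.
True-score variance = [2.1²·16.7²·0.81 + 1.5²·2.2²·0.69 + 1.3²·9.9²·0.66] + 576.369 = 1113.06 + 576.369 = 1689.43.
Reliability = 1689.43 / 1982.8 = 0.8520.

0.8520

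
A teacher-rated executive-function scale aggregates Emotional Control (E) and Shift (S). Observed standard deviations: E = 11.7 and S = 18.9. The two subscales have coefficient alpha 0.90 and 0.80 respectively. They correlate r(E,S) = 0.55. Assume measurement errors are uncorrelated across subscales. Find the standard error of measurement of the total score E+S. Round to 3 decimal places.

9.227

Var(total) = 494.1 + 243.243 = 737.343.
True-score variance = 408.969 + 243.243 = 652.212, so reliability = 0.8845.
Error variance = 737.343 − 652.212 = 85.131; SEM = √85.131 = 9.227.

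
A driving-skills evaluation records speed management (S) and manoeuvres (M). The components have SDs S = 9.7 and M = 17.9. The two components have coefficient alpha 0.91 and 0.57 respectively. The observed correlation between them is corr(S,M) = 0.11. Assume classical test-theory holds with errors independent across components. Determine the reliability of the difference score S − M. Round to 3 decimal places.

0.611

Var(S−M) = 9.7² + 17.9² − 2·9.7·17.9·0.11 = 414.5 − 38.1986 = 376.301.
With uncorrelated errors the cross-covariances are all true-score covariance, so they carry over unchanged; only the diagonal terms shrink to ρᵢσᵢ².
True-score variance = [9.7²·0.91 + 17.9²·0.57] − 38.1986 = 268.256 − 38.1986 = 230.057.
Reliability = 230.057 / 376.301 = 0.611.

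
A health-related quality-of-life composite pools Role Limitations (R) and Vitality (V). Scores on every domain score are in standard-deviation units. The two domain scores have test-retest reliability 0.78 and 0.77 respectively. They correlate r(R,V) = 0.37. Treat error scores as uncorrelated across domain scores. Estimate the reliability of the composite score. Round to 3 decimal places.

0.836

Var(R+V) = 2 + 2·[0.37] = 2 + 0.74 = 2.74.
Under uncorrelated errors the observed covariances equal the true-score covariances, so only the own-variance terms attenuate.
True-score variance = [0.78 + 0.77] + 0.74 = 1.55 + 0.74 = 2.29.
Reliability = 2.29 / 2.74 = 0.836.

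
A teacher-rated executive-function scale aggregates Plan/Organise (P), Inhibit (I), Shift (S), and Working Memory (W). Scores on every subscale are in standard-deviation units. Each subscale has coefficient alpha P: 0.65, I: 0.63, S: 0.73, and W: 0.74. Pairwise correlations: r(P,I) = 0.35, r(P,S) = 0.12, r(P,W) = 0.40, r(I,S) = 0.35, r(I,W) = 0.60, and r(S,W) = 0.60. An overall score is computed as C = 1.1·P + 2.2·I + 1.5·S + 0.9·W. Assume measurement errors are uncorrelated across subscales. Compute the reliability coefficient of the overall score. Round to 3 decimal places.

Var(C) = 1.1² + 2.2² + 1.5² + 0.9² + 2·[2.42·0.35 + 1.65·0.12 + 0.99·0.40 + 3.3·0.35 + 1.98·0.60 + 1.35·0.60] = 9.11 + 9.188 = 18.298.
Under uncorrelated errors the observed covariances equal the true-score covariances, so only the own-variance terms attenuate.
True-score variance = [1.1²·0.65 + 2.2²·0.63 + 1.5²·0.73 + 0.9²·0.74] + 9.188 = 6.0776 + 9.188 = 15.2656.
Reliability = 15.2656 / 18.298 = 0.834.

0.834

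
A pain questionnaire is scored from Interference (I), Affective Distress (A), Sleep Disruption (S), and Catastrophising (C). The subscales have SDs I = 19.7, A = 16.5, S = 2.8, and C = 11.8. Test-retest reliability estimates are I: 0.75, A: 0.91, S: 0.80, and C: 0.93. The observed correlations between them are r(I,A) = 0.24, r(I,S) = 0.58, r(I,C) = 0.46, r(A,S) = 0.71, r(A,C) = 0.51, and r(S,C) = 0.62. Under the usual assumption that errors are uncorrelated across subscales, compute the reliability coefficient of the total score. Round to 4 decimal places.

Var(I+A+S+C) = 19.7² + 16.5² + 2.8² + 11.8² + 2·[19.7·16.5·0.24 + 19.7·2.8·0.58 + 19.7·11.8·0.46 + 16.5·2.8·0.71 + 16.5·11.8·0.51 + 2.8·11.8·0.62] = 807.42 + 739.04 = 1546.46.
Under uncorrelated errors the observed covariances equal the true-score covariances, so only the own-variance terms attenuate.
True-score variance = [19.7²·0.75 + 16.5²·0.91 + 2.8²·0.80 + 11.8²·0.93] + 739.04 = 674.58 + 739.04 = 1413.62.
Reliability = 1413.62 / 1546.46 = 0.9141.

0.9141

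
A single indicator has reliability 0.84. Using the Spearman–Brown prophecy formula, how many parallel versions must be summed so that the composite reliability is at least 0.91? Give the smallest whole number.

k ≥ ρ*(1−ρ₁)/(ρ₁(1−ρ*)) = 0.91·0.16 / (0.84·0.09) = 1.926.
Smallest integer k = 2.

2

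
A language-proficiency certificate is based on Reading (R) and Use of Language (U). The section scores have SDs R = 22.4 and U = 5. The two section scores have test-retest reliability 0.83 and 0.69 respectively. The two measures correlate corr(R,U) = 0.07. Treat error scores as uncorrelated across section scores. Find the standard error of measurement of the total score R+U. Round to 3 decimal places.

9.646

Var(total) = 526.76 + 15.68 = 542.44.
True-score variance = 433.711 + 15.68 = 449.391, so reliability = 0.8285.
Error variance = 542.44 − 449.391 = 93.0492; SEM = √93.0492 = 9.646.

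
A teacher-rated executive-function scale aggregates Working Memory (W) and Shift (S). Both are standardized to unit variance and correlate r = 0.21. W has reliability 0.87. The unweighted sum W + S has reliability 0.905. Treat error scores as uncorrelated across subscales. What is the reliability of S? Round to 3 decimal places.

Var(W+S) = 2 + 2·0.21 = 2.420.
True-score variance = ρ_W + ρ_S + 2·0.21, so 0.905 = (0.87 + ρ_S + 0.42) / 2.420.
ρ_S = 0.905·2.420 − 0.87 − 0.42 = 0.900.

0.900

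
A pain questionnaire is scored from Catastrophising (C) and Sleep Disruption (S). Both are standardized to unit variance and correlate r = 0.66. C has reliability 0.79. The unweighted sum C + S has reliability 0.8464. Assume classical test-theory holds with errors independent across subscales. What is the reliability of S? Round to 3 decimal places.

0.700

Var(C+S) = 2 + 2·0.66 = 3.320.
True-score variance = ρ_C + ρ_S + 2·0.66, so 0.8464 = (0.79 + ρ_S + 1.32) / 3.320.
ρ_S = 0.8464·3.320 − 0.79 − 1.32 = 0.700.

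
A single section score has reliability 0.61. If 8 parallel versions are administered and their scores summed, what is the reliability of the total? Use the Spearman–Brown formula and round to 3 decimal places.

ρ_k = kρ / (1 + (k−1)ρ) = 8·0.61 / (1 + 7·0.61) = 4.880 / 5.270 = 0.926.

0.926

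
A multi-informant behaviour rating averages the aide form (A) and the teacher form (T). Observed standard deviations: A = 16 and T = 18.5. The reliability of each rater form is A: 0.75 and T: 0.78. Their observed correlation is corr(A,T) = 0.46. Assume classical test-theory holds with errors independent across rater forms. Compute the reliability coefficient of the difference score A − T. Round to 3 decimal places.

Var(A−T) = 16² + 18.5² − 2·16·18.5·0.46 = 598.25 − 272.32 = 325.93.
Under uncorrelated errors the observed covariances equal the true-score covariances, so only the own-variance terms attenuate.
True-score variance = [16²·0.75 + 18.5²·0.78] − 272.32 = 458.955 − 272.32 = 186.635.
Reliability = 186.635 / 325.93 = 0.573.

0.573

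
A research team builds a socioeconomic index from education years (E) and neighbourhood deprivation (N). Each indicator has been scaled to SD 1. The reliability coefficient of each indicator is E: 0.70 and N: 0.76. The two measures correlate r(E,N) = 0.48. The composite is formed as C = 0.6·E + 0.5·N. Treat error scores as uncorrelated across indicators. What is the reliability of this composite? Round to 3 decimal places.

Var(C) = 0.6² + 0.5² + 2·[0.3·0.48] = 0.61 + 0.288 = 0.898.
Under uncorrelated errors the observed covariances equal the true-score covariances, so only the own-variance terms attenuate.
True-score variance = [0.6²·0.70 + 0.5²·0.76] + 0.288 = 0.442 + 0.288 = 0.73.
Reliability = 0.73 / 0.898 = 0.813.

0.813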